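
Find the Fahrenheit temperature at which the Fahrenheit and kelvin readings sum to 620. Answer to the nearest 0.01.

234.40°F

Let F be the Fahrenheit reading. The kelvin reading is K = 5/9·F + 255.372.
Require F + K = 620: (14/9)·F + 255.372 = 620.
F = (620 - 255.372) / (14/9) = 234.40.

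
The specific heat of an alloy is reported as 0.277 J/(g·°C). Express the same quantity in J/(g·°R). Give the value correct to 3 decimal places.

Since only a temperature interval is involved, the additive offset between the scales drops out.
A change of 1°R is a change of 5/9°C, so per °R the value is 0.277 × 5/9 = 0.154.

0.154 J/(g·°R)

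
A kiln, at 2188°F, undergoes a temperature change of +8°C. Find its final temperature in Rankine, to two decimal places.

Initial temperature in Celsius: (2188 - 32) × 5/9 = 1197.7778°C.
Final Celsius temperature: 1197.7778 + 8.0000 = 1205.7778°C.
In Rankine: 1205.7778 × 1.8 + 491.67 = 2662.07°R.

2662.07°R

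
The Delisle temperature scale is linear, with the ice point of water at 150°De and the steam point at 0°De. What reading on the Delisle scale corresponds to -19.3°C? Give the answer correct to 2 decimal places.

178.95°De

Linearly onto the Delisle scale: 150 + (-19.3000 / 100) × (0 - 150) = 178.95°De.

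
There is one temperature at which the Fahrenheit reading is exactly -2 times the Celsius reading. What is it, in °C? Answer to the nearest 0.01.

-8.42°C

Let C be the Celsius reading. The Fahrenheit reading is F = 1.8·C + 32.
Require F = -2·C: 1.8·C + 32 = -2·C.
(3.8)·C = -32  ⇒  C = -8.42.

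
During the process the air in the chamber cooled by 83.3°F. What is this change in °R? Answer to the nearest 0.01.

Fahrenheit and Rankine degrees are the same size, so the interval is unchanged: 83.30.

83.30°R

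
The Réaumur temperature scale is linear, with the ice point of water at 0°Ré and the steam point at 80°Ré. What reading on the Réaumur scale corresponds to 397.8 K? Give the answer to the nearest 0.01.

First in Celsius: 397.8 - 273.15 = 124.6500°C.
Linearly onto the Réaumur scale: 0 + (124.6500 / 100) × (80 - 0) = 99.72°Ré.

99.72°Ré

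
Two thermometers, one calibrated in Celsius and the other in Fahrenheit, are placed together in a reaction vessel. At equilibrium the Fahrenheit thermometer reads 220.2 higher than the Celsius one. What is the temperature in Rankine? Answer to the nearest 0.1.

915.1°R

Let x be the Celsius reading; then the Fahrenheit reading is 1.8·x + 32.
(1.8·x + 32) - x = 220.2  ⇒  (0.8)·x = 188.2  ⇒  x = 235.2500°C.
In Rankine: 235.2500 × 1.8 + 491.67 = 915.1°R.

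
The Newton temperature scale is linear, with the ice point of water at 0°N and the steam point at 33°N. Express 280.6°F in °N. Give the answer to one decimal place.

45.6°N

First in Celsius: (280.6 - 32) × 5/9 = 138.1111°C.
Linearly onto the Newton scale: 0 + (138.1111 / 100) × (33 - 0) = 45.6°N.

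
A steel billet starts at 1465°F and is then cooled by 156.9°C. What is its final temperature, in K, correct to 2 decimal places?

Initial temperature in Celsius: (1465 - 32) × 5/9 = 796.1111°C.
Final Celsius temperature: 796.1111 - 156.9000 = 639.2111°C.
In kelvin: 639.2111 + 273.15 = 912.36 K.

912.36 K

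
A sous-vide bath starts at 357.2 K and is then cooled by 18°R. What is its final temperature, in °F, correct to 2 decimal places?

165.29°F

Initial temperature in Celsius: 357.2 - 273.15 = 84.0500°C.
The 18°R change is an interval, so only the factor 5/9 applies: -18 × 5/9 = -10.0000°C.
Final Celsius temperature: 84.0500 - 10.0000 = 74.0500°C.
In Fahrenheit: 74.0500 × 1.8 + 32 = 165.29°F.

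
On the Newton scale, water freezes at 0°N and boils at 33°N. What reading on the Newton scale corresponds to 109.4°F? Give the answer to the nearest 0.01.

14.19°N

First in Celsius: (109.4 - 32) × 5/9 = 43.0000°C.
Linearly onto the Newton scale: 0 + (43.0000 / 100) × (33 - 0) = 14.19°N.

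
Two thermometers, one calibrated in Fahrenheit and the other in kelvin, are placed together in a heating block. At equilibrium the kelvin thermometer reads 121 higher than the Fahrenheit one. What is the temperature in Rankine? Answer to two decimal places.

Let x be the Fahrenheit reading; then the kelvin reading is 5/9·x + 255.372.
(5/9·x + 255.372) - x = 121  ⇒  (-4/9)·x = -134.372  ⇒  x = 302.3375°F.
In Celsius: (302.3375 - 32) × 5/9 = 150.1875°C.
In Rankine: 150.1875 × 1.8 + 491.67 = 762.01°R.

762.01°R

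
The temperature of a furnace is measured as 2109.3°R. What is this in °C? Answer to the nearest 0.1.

In Celsius: (2109.3 - 491.67) × 5/9 = 898.6833°C.

898.7°C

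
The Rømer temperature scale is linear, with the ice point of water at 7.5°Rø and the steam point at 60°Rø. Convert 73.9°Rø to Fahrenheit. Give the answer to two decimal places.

Linear interpolation between the fixed points: C = (73.9 - 7.5) × 100 / (60 - 7.5) = 126.4762°C.
Then 126.4762 × 1.8 + 32 = 259.66°F.

259.66°F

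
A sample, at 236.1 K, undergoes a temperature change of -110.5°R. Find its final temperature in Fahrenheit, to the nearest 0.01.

Initial temperature in Celsius: 236.1 - 273.15 = -37.0500°C.
The 110.5°R change is an interval, so only the factor 5/9 applies: -110.5 × 5/9 = -61.3889°C.
Final Celsius temperature: -37.0500 - 61.3889 = -98.4389°C.
In Fahrenheit: -98.4389 × 1.8 + 32 = -145.19°F.

-145.19°F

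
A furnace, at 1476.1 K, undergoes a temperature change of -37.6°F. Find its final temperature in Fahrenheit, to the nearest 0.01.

Initial temperature in Celsius: 1476.1 - 273.15 = 1202.9500°C.
The 37.6°F change is an interval, so only the factor 5/9 applies: -37.6 × 5/9 = -20.8889°C.
Final Celsius temperature: 1202.9500 - 20.8889 = 1182.0611°C.
In Fahrenheit: 1182.0611 × 1.8 + 32 = 2159.71°F.

2159.71°F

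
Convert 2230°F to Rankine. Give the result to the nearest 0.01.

2689.67°R

In Celsius: (2230 - 32) × 5/9 = 1221.1111°C.
In Rankine: 1221.1111 × 1.8 + 491.67 = 2689.67°R.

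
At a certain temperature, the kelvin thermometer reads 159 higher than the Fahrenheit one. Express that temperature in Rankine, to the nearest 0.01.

676.51°R

Let x be the Fahrenheit reading; then the kelvin reading is 5/9·x + 255.372.
(5/9·x + 255.372) - x = 159  ⇒  (-4/9)·x = -96.3722  ⇒  x = 216.8375°F.
In Celsius: (216.8375 - 32) × 5/9 = 102.6875°C.
In Rankine: 102.6875 × 1.8 + 491.67 = 676.51°R.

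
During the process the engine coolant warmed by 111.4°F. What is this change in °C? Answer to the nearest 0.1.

An interval of 1°F corresponds to 5/9°C.
111.4 × 5/9 = 61.9.

61.9°C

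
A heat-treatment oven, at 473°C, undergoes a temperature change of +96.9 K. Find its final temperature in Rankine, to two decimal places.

1517.49°R

The 96.9 K change is an interval; Kelvin and Celsius degrees are the same size, so ΔC = +96.9°C.
Final Celsius temperature: 473.0000 + 96.9000 = 569.9000°C.
In Rankine: 569.9000 × 1.8 + 491.67 = 1517.49°R.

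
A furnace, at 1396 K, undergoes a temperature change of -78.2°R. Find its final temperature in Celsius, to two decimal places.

Initial temperature in Celsius: 1396 - 273.15 = 1122.8500°C.
The 78.2°R change is an interval, so only the factor 5/9 applies: -78.2 × 5/9 = -43.4444°C.
Final Celsius temperature: 1122.8500 - 43.4444 = 1079.4056°C.

1079.41°C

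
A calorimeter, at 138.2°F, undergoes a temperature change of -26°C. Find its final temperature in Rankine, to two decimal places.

Initial temperature in Celsius: (138.2 - 32) × 5/9 = 59.0000°C.
Final Celsius temperature: 59.0000 - 26.0000 = 33.0000°C.
In Rankine: 33.0000 × 1.8 + 491.67 = 551.07°R.

551.07°R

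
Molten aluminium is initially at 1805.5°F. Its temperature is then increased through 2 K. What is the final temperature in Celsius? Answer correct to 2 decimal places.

Initial temperature in Celsius: (1805.5 - 32) × 5/9 = 985.2778°C.
The 2 K change is an interval; Kelvin and Celsius degrees are the same size, so ΔC = +2°C.
Final Celsius temperature: 985.2778 + 2.0000 = 987.2778°C.

987.28°C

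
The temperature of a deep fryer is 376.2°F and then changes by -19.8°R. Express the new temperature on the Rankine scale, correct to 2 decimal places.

816.07°R

Initial temperature in Celsius: (376.2 - 32) × 5/9 = 191.2222°C.
The 19.8°R change is an interval, so only the factor 5/9 applies: -19.8 × 5/9 = -11.0000°C.
Final Celsius temperature: 191.2222 - 11.0000 = 180.2222°C.
In Rankine: 180.2222 × 1.8 + 491.67 = 816.07°R.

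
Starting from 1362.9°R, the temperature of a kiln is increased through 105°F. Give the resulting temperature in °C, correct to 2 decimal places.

Initial temperature in Celsius: (1362.9 - 491.67) × 5/9 = 484.0167°C.
The 105°F change is an interval, so only the factor 5/9 applies: +105 × 5/9 = +58.3333°C.
Final Celsius temperature: 484.0167 + 58.3333 = 542.3500°C.

542.35°C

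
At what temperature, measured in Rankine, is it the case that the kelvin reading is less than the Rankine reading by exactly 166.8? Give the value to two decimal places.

375.30°R

Let R be the Rankine reading. The kelvin reading is K = 5/9·R.
Require K - R = -166.8: (-4/9)·R = -166.8.
R = (-166.8) / (-4/9) = 375.30.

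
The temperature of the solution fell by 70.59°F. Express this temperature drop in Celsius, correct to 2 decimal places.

For a temperature interval the offset drops out; only the factor 5/9 applies.
70.59 × 5/9 = 39.22.

39.22°C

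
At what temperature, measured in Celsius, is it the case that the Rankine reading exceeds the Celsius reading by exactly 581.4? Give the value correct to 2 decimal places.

Let C be the Celsius reading. The Rankine reading is R = 1.8·C + 491.67.
Require R - C = 581.4: (0.8)·C + 491.67 = 581.4.
C = (581.4 - 491.67) / (0.8) = 112.16.

112.16°C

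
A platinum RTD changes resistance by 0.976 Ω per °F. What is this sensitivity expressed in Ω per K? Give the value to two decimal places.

1.76 Ω per K

The quantity depends on a temperature interval, so only the ratio of degree sizes applies; the offset between the scales is irrelevant.
A change of 1 K is a change of 1.8°F, so per K the value is 0.976 × 1.8 = 1.76.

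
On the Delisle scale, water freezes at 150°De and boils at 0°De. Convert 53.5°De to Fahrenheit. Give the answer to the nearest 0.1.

Linear interpolation between the fixed points: C = (53.5 - 150) × 100 / (0 - 150) = 64.3333°C.
Then 64.3333 × 1.8 + 32 = 147.8°F.

147.8°F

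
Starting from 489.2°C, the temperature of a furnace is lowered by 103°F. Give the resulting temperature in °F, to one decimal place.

809.6°F

The 103°F change is an interval, so only the factor 5/9 applies: -103 × 5/9 = -57.2222°C.
Final Celsius temperature: 489.2000 - 57.2222 = 431.9778°C.
In Fahrenheit: 431.9778 × 1.8 + 32 = 809.6°F.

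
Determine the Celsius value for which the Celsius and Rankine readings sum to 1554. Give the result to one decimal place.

Let C be the Celsius reading. The Rankine reading is R = 1.8·C + 491.67.
Require C + R = 1554: (2.8)·C + 491.67 = 1554.
C = (1554 - 491.67) / (2.8) = 379.4.

379.4°C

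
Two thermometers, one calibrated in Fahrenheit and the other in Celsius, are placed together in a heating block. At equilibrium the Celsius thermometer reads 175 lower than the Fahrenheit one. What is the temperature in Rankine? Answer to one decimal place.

813.4°R

Let x be the Fahrenheit reading; then the Celsius reading is 5/9·x - 17.7778.
(5/9·x - 17.7778) - x = -175  ⇒  (-4/9)·x = -157.222  ⇒  x = 353.7500°F.
In Celsius: (353.75 - 32) × 5/9 = 178.7500°C.
In Rankine: 178.7500 × 1.8 + 491.67 = 813.4°R.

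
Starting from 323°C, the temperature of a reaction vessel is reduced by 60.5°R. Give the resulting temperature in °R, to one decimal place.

1012.6°R

The 60.5°R change is an interval, so only the factor 5/9 applies: -60.5 × 5/9 = -33.6111°C.
Final Celsius temperature: 323.0000 - 33.6111 = 289.3889°C.
In Rankine: 289.3889 × 1.8 + 491.67 = 1012.6°R.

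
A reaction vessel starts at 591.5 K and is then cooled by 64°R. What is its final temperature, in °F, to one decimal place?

541.0°F

Initial temperature in Celsius: 591.5 - 273.15 = 318.3500°C.
The 64°R change is an interval, so only the factor 5/9 applies: -64 × 5/9 = -35.5556°C.
Final Celsius temperature: 318.3500 - 35.5556 = 282.7944°C.
In Fahrenheit: 282.7944 × 1.8 + 32 = 541.0°F.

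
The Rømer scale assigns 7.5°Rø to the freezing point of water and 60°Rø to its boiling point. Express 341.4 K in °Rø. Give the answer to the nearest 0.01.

43.33°Rø

First in Celsius: 341.4 - 273.15 = 68.2500°C.
Linearly onto the Rømer scale: 7.5 + (68.2500 / 100) × (60 - 7.5) = 43.33°Rø.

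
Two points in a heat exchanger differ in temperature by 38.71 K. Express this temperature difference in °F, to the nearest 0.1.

Only the scale ratio 1.8 matters for a change in temperature.
38.71 × 1.8 = 69.7.

69.7°F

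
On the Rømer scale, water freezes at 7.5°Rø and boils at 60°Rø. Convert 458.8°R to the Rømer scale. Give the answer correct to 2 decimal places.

First in Celsius: (458.8 - 491.67) × 5/9 = -18.2611°C.
Linearly onto the Rømer scale: 7.5 + (-18.2611 / 100) × (60 - 7.5) = -2.09°Rø.

-2.09°Rø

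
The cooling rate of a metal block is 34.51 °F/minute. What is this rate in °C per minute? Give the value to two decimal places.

The quantity depends on a temperature interval, so only the ratio of degree sizes applies; the offset between the scales is irrelevant.
A change of 1°F is a change of 5/9°C, so 34.51 × 5/9 = 19.17.

19.17 °C/minute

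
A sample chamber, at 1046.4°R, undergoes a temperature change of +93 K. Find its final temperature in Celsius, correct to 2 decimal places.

Initial temperature in Celsius: (1046.4 - 491.67) × 5/9 = 308.1833°C.
The 93 K change is an interval; Kelvin and Celsius degrees are the same size, so ΔC = +93°C.
Final Celsius temperature: 308.1833 + 93.0000 = 401.1833°C.

401.18°C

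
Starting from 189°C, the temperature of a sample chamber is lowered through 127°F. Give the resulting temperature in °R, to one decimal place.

704.9°R

The 127°F change is an interval, so only the factor 5/9 applies: -127 × 5/9 = -70.5556°C.
Final Celsius temperature: 189.0000 - 70.5556 = 118.4444°C.
In Rankine: 118.4444 × 1.8 + 491.67 = 704.9°R.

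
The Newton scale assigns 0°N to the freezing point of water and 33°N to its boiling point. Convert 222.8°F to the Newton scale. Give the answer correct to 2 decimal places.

34.98°N

First in Celsius: (222.8 - 32) × 5/9 = 106.0000°C.
Linearly onto the Newton scale: 0 + (106.0000 / 100) × (33 - 0) = 34.98°N.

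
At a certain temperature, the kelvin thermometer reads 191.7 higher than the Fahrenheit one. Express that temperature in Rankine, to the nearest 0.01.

602.93°R

Let x be the Fahrenheit reading; then the kelvin reading is 5/9·x + 255.372.
(5/9·x + 255.372) - x = 191.7  ⇒  (-4/9)·x = -63.6722  ⇒  x = 143.2625°F.
In Celsius: (143.2625 - 32) × 5/9 = 61.8125°C.
In Rankine: 61.8125 × 1.8 + 491.67 = 602.93°R.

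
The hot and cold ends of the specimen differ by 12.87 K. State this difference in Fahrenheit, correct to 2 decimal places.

For a temperature interval the offset drops out; only the factor 1.8 applies.
12.87 × 1.8 = 23.17.

23.17°F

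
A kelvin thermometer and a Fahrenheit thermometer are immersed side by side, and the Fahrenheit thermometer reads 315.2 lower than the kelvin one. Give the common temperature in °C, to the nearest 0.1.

Let x be the kelvin reading; then the Fahrenheit reading is 1.8·x - 459.67.
(1.8·x - 459.67) - x = -315.2  ⇒  (0.8)·x = 144.47  ⇒  x = 180.5875 K.
In Celsius: 180.5875 - 273.15 = -92.6°C.

-92.6°C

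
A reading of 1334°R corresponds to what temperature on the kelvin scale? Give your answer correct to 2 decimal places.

In Celsius: (1334 - 491.67) × 5/9 = 467.9611°C.
In kelvin: 467.9611 + 273.15 = 741.11 K.

741.11 K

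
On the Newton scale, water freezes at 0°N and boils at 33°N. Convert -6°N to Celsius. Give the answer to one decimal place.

Linear interpolation between the fixed points: C = (-6 - 0) × 100 / (33 - 0) = -18.1818°C.

-18.2°C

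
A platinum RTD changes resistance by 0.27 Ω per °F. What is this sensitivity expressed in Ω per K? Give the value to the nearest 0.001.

Since only a temperature interval is involved, the additive offset between the scales drops out.
A change of 1 K is a change of 1.8°F, so per K the value is 0.27 × 1.8 = 0.486.

0.486 Ω per K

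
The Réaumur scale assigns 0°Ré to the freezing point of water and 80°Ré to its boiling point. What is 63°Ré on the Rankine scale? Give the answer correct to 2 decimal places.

633.42°R

Linear interpolation between the fixed points: C = (63 - 0) × 100 / (80 - 0) = 78.7500°C.
Then 78.7500 × 1.8 + 491.67 = 633.42°R.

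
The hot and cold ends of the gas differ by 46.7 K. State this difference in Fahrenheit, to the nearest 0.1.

84.1°F

An interval of 1 K corresponds to 1.8°F.
46.7 × 1.8 = 84.1.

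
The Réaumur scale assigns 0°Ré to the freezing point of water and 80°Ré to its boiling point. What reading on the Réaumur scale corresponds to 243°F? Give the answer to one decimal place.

93.8°Ré

First in Celsius: (243 - 32) × 5/9 = 117.2222°C.
Linearly onto the Réaumur scale: 0 + (117.2222 / 100) × (80 - 0) = 93.8°Ré.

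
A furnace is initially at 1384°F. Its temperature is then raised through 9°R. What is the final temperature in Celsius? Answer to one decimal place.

756.1°C

Initial temperature in Celsius: (1384 - 32) × 5/9 = 751.1111°C.
The 9°R change is an interval, so only the factor 5/9 applies: +9 × 5/9 = +5.0000°C.
Final Celsius temperature: 751.1111 + 5.0000 = 756.1111°C.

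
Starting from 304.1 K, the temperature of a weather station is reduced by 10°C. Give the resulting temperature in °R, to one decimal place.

Initial temperature in Celsius: 304.1 - 273.15 = 30.9500°C.
Final Celsius temperature: 30.9500 - 10.0000 = 20.9500°C.
In Rankine: 20.9500 × 1.8 + 491.67 = 529.4°R.

529.4°R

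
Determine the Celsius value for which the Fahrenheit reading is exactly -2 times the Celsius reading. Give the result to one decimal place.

Let C be the Celsius reading. The Fahrenheit reading is F = 1.8·C + 32.
Require F = -2·C: 1.8·C + 32 = -2·C.
(3.8)·C = -32  ⇒  C = -8.4.

-8.4°C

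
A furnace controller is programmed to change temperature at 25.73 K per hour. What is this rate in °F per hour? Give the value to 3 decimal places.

46.314 °F/hour

The quantity depends on a temperature interval, so only the ratio of degree sizes applies; the offset between the scales is irrelevant.
A change of 1 K is a change of 1.8°F, so 25.73 × 1.8 = 46.314.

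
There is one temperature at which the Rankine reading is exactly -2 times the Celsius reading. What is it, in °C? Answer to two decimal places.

-129.39°C

Let C be the Celsius reading. The Rankine reading is R = 1.8·C + 491.67.
Require R = -2·C: 1.8·C + 491.67 = -2·C.
(3.8)·C = -491.67  ⇒  C = -129.39.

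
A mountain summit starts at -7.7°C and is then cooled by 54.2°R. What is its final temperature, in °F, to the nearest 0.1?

The 54.2°R change is an interval, so only the factor 5/9 applies: -54.2 × 5/9 = -30.1111°C.
Final Celsius temperature: -7.7000 - 30.1111 = -37.8111°C.
In Fahrenheit: -37.8111 × 1.8 + 32 = -36.1°F.

-36.1°F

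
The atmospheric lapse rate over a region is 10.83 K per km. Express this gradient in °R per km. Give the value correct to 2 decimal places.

19.49 °R/km

Since only a temperature interval is involved, the additive offset between the scales drops out.
A change of 1 K is a change of 1.8°R, so 10.83 × 1.8 = 19.49.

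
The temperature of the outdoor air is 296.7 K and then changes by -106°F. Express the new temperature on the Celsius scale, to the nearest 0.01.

Initial temperature in Celsius: 296.7 - 273.15 = 23.5500°C.
The 106°F change is an interval, so only the factor 5/9 applies: -106 × 5/9 = -58.8889°C.
Final Celsius temperature: 23.5500 - 58.8889 = -35.3389°C.

-35.34°C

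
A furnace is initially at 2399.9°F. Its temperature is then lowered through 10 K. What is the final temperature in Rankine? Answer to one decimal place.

Initial temperature in Celsius: (2399.9 - 32) × 5/9 = 1315.5000°C.
The 10 K change is an interval; Kelvin and Celsius degrees are the same size, so ΔC = -10°C.
Final Celsius temperature: 1315.5000 - 10.0000 = 1305.5000°C.
In Rankine: 1305.5000 × 1.8 + 491.67 = 2841.6°R.

2841.6°R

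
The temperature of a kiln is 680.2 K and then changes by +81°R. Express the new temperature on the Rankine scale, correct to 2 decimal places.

Initial temperature in Celsius: 680.2 - 273.15 = 407.0500°C.
The 81°R change is an interval, so only the factor 5/9 applies: +81 × 5/9 = +45.0000°C.
Final Celsius temperature: 407.0500 + 45.0000 = 452.0500°C.
In Rankine: 452.0500 × 1.8 + 491.67 = 1305.36°R.

1305.36°R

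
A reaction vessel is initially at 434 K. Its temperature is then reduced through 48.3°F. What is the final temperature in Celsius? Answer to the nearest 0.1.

Initial temperature in Celsius: 434 - 273.15 = 160.8500°C.
The 48.3°F change is an interval, so only the factor 5/9 applies: -48.3 × 5/9 = -26.8333°C.
Final Celsius temperature: 160.8500 - 26.8333 = 134.0167°C.

134.0°C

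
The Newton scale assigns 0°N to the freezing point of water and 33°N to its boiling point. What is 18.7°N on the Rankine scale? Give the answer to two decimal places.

Linear interpolation between the fixed points: C = (18.7 - 0) × 100 / (33 - 0) = 56.6667°C.
Then 56.6667 × 1.8 + 491.67 = 593.67°R.

593.67°R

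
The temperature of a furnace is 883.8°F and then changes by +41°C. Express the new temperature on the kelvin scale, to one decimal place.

787.4 K

Initial temperature in Celsius: (883.8 - 32) × 5/9 = 473.2222°C.
Final Celsius temperature: 473.2222 + 41.0000 = 514.2222°C.
In kelvin: 514.2222 + 273.15 = 787.4 K.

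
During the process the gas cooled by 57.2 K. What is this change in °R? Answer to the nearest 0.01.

Only the scale ratio 1.8 matters for a change in temperature.
57.2 × 1.8 = 102.96.

102.96°R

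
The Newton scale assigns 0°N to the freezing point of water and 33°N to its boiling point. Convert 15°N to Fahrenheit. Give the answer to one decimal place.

113.8°F

Linear interpolation between the fixed points: C = (15 - 0) × 100 / (33 - 0) = 45.4545°C.
Then 45.4545 × 1.8 + 32 = 113.8°F.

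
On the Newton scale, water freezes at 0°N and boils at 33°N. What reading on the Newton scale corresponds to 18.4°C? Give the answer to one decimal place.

Linearly onto the Newton scale: 0 + (18.4000 / 100) × (33 - 0) = 6.1°N.

6.1°N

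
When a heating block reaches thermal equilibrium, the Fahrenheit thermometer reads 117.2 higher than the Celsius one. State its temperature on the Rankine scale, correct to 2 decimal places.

683.37°R

Let x be the Celsius reading; then the Fahrenheit reading is 1.8·x + 32.
(1.8·x + 32) - x = 117.2  ⇒  (0.8)·x = 85.2  ⇒  x = 106.5000°C.
In Rankine: 106.5000 × 1.8 + 491.67 = 683.37°R.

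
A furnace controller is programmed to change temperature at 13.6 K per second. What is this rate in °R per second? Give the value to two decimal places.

Since only a temperature interval is involved, the additive offset between the scales drops out.
A change of 1 K is a change of 1.8°R, so 13.6 × 1.8 = 24.48.

24.48 °R/second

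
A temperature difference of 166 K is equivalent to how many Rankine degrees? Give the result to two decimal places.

For a temperature interval the offset drops out; only the factor 1.8 applies.
166 × 1.8 = 298.80.

298.80°R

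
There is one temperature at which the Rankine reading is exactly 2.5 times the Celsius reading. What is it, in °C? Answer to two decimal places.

Let C be the Celsius reading. The Rankine reading is R = 1.8·C + 491.67.
Require R = 2.5·C: 1.8·C + 491.67 = 2.5·C.
(-0.7)·C = -491.67  ⇒  C = 702.39.

702.39°C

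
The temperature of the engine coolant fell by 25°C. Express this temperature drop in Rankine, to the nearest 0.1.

An interval of 1°C corresponds to 1.8°R.
25 × 1.8 = 45.0.

45.0°R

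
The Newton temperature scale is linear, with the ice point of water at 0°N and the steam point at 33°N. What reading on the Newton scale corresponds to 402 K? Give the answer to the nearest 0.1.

42.5°N

First in Celsius: 402 - 273.15 = 128.8500°C.
Linearly onto the Newton scale: 0 + (128.8500 / 100) × (33 - 0) = 42.5°N.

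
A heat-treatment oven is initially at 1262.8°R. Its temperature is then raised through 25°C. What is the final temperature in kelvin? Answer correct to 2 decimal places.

Initial temperature in Celsius: (1262.8 - 491.67) × 5/9 = 428.4056°C.
Final Celsius temperature: 428.4056 + 25.0000 = 453.4056°C.
In kelvin: 453.4056 + 273.15 = 726.56 K.

726.56 K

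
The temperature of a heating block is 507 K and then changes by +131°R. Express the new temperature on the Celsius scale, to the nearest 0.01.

Initial temperature in Celsius: 507 - 273.15 = 233.8500°C.
The 131°R change is an interval, so only the factor 5/9 applies: +131 × 5/9 = +72.7778°C.
Final Celsius temperature: 233.8500 + 72.7778 = 306.6278°C.

306.63°C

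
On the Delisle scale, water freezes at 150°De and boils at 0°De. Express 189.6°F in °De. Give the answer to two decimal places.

First in Celsius: (189.6 - 32) × 5/9 = 87.5556°C.
Linearly onto the Delisle scale: 150 + (87.5556 / 100) × (0 - 150) = 18.67°De.

18.67°De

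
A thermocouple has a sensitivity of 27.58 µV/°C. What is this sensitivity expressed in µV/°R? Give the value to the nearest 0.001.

15.322 µV/°R

The quantity depends on a temperature interval, so only the ratio of degree sizes applies; the offset between the scales is irrelevant.
A change of 1°R is a change of 5/9°C, so per °R the value is 27.58 × 5/9 = 15.322.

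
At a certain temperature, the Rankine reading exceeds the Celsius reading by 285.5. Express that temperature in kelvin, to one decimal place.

15.4 K

Let x be the Rankine reading; then the Celsius reading is 5/9·x - 273.15.
(5/9·x - 273.15) - x = -285.5  ⇒  (-4/9)·x = -12.35  ⇒  x = 27.7875°R.
In Celsius: (27.7875 - 491.67) × 5/9 = -257.7125°C.
In kelvin: -257.7125 + 273.15 = 15.4 K.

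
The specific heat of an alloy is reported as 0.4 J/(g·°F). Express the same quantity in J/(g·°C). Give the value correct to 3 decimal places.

0.720 J/(g·°C)

The quantity depends on a temperature interval, so only the ratio of degree sizes applies; the offset between the scales is irrelevant.
A change of 1°C is a change of 1.8°F, so per °C the value is 0.4 × 1.8 = 0.720.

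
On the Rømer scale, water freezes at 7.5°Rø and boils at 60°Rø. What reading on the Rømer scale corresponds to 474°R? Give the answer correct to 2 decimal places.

2.35°Rø

First in Celsius: (474 - 491.67) × 5/9 = -9.8167°C.
Linearly onto the Rømer scale: 7.5 + (-9.8167 / 100) × (60 - 7.5) = 2.35°Rø.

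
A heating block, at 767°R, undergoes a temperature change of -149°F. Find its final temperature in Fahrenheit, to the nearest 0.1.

158.3°F

Initial temperature in Celsius: (767 - 491.67) × 5/9 = 152.9611°C.
The 149°F change is an interval, so only the factor 5/9 applies: -149 × 5/9 = -82.7778°C.
Final Celsius temperature: 152.9611 - 82.7778 = 70.1833°C.
In Fahrenheit: 70.1833 × 1.8 + 32 = 158.3°F.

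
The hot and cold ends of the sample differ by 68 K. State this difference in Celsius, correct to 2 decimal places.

68.00°C

Kelvin and Celsius degrees are the same size, so the interval is unchanged: 68.00.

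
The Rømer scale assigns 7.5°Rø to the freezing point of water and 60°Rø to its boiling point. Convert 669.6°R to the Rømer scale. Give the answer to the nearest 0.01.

59.40°Rø

First in Celsius: (669.6 - 491.67) × 5/9 = 98.8500°C.
Linearly onto the Rømer scale: 7.5 + (98.8500 / 100) × (60 - 7.5) = 59.40°Rø.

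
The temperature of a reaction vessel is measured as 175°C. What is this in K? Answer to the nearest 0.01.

448.15 K

In kelvin: 175.0000 + 273.15 = 448.15 K.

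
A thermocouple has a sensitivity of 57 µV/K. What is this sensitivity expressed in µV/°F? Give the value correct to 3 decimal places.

31.667 µV/°F

The quantity depends on a temperature interval, so only the ratio of degree sizes applies; the offset between the scales is irrelevant.
A change of 1°F is a change of 5/9 K, so per °F the value is 57 × 5/9 = 31.667.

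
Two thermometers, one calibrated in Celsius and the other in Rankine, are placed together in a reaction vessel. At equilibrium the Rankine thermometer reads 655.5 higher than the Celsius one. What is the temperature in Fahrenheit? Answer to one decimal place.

400.6°F

Let x be the Celsius reading; then the Rankine reading is 1.8·x + 491.67.
(1.8·x + 491.67) - x = 655.5  ⇒  (0.8)·x = 163.83  ⇒  x = 204.7875°C.
In Fahrenheit: 204.7875 × 1.8 + 32 = 400.6°F.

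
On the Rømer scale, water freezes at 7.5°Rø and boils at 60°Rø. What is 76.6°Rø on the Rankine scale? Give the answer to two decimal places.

Linear interpolation between the fixed points: C = (76.6 - 7.5) × 100 / (60 - 7.5) = 131.6190°C.
Then 131.6190 × 1.8 + 491.67 = 728.58°R.

728.58°R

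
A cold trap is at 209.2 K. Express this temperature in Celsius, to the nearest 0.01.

-63.95°C

In Celsius: 209.2 - 273.15 = -63.9500°C.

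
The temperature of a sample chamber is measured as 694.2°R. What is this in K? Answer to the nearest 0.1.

In Celsius: (694.2 - 491.67) × 5/9 = 112.5167°C.
In kelvin: 112.5167 + 273.15 = 385.7 K.

385.7 K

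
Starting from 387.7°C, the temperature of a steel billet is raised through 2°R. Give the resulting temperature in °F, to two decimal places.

731.86°F

The 2°R change is an interval, so only the factor 5/9 applies: +2 × 5/9 = +1.1111°C.
Final Celsius temperature: 387.7000 + 1.1111 = 388.8111°C.
In Fahrenheit: 388.8111 × 1.8 + 32 = 731.86°F.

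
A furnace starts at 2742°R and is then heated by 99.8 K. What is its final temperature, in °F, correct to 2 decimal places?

2461.97°F

Initial temperature in Celsius: (2742 - 491.67) × 5/9 = 1250.1833°C.
The 99.8 K change is an interval; Kelvin and Celsius degrees are the same size, so ΔC = +99.8°C.
Final Celsius temperature: 1250.1833 + 99.8000 = 1349.9833°C.
In Fahrenheit: 1349.9833 × 1.8 + 32 = 2461.97°F.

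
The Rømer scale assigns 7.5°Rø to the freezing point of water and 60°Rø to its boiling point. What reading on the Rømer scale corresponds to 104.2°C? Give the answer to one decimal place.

62.2°Rø

Linearly onto the Rømer scale: 7.5 + (104.2000 / 100) × (60 - 7.5) = 62.2°Rø.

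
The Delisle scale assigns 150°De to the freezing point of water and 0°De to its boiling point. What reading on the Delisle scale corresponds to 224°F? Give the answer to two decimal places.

First in Celsius: (224 - 32) × 5/9 = 106.6667°C.
Linearly onto the Delisle scale: 150 + (106.6667 / 100) × (0 - 150) = -10.00°De.

-10.00°De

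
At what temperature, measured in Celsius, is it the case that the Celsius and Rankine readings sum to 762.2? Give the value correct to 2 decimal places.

Let C be the Celsius reading. The Rankine reading is R = 1.8·C + 491.67.
Require C + R = 762.2: (2.8)·C + 491.67 = 762.2.
C = (762.2 - 491.67) / (2.8) = 96.62.

96.62°C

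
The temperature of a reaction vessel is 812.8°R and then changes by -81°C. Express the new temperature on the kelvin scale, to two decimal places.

Initial temperature in Celsius: (812.8 - 491.67) × 5/9 = 178.4056°C.
Final Celsius temperature: 178.4056 - 81.0000 = 97.4056°C.
In kelvin: 97.4056 + 273.15 = 370.56 K.

370.56 K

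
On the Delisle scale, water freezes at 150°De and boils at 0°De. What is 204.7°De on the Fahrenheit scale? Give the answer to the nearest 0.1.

-33.6°F

Linear interpolation between the fixed points: C = (204.7 - 150) × 100 / (0 - 150) = -36.4667°C.
Then -36.4667 × 1.8 + 32 = -33.6°F.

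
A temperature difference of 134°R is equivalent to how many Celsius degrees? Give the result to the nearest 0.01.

Only the scale ratio 5/9 matters for a change in temperature.
134 × 5/9 = 74.44.

74.44°C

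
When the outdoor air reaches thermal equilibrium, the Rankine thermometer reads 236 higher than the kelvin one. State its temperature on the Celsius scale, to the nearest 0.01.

Let x be the kelvin reading; then the Rankine reading is 1.8·x.
(1.8·x) - x = 236  ⇒  (0.8)·x = 236  ⇒  x = 295.0000 K.
In Celsius: 295 - 273.15 = 21.85°C.

21.85°C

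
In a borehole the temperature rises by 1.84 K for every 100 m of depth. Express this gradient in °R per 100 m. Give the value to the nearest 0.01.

3.31 °R/100 m

Since only a temperature interval is involved, the additive offset between the scales drops out.
A change of 1 K is a change of 1.8°R, so 1.84 × 1.8 = 3.31.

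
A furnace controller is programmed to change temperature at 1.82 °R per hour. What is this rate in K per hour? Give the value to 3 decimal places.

1.011 K/hour

Since only a temperature interval is involved, the additive offset between the scales drops out.
A change of 1°R is a change of 5/9 K, so 1.82 × 5/9 = 1.011.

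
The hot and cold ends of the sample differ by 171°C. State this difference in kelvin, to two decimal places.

171.00 K

Celsius and kelvin degrees are the same size, so the interval is unchanged: 171.00.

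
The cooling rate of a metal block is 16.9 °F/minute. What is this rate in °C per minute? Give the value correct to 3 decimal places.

Since only a temperature interval is involved, the additive offset between the scales drops out.
A change of 1°F is a change of 5/9°C, so 16.9 × 5/9 = 9.389.

9.389 °C/minute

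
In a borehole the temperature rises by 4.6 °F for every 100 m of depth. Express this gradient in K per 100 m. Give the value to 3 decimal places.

2.556 K/100 m

Since only a temperature interval is involved, the additive offset between the scales drops out.
A change of 1°F is a change of 5/9 K, so 4.6 × 5/9 = 2.556.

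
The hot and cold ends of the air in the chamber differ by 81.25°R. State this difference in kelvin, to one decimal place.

45.1 K

An interval of 1°R corresponds to 5/9 K.
81.25 × 5/9 = 45.1.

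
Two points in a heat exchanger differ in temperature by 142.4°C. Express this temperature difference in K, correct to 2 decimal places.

Celsius and kelvin degrees are the same size, so the interval is unchanged: 142.40.

142.40 K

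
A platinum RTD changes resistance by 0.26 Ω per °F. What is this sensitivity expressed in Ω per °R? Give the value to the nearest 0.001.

0.260 Ω per °R

Since only a temperature interval is involved, the additive offset between the scales drops out.
A change of 1°R is a change of 1°F, so per °R the value is 0.26 × 1 = 0.260.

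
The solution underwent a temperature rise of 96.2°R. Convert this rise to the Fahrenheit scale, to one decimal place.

Rankine and Fahrenheit degrees are the same size, so the interval is unchanged: 96.2.

96.2°F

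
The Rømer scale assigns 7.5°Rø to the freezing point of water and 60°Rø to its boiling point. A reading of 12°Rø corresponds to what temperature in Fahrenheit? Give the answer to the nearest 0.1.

47.4°F

Linear interpolation between the fixed points: C = (12 - 7.5) × 100 / (60 - 7.5) = 8.5714°C.
Then 8.5714 × 1.8 + 32 = 47.4°F.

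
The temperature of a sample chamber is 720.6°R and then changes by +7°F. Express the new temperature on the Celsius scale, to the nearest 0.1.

Initial temperature in Celsius: (720.6 - 491.67) × 5/9 = 127.1833°C.
The 7°F change is an interval, so only the factor 5/9 applies: +7 × 5/9 = +3.8889°C.
Final Celsius temperature: 127.1833 + 3.8889 = 131.0722°C.

131.1°C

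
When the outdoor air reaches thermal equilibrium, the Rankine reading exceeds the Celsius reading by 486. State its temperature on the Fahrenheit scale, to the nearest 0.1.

19.2°F

Let x be the Celsius reading; then the Rankine reading is 1.8·x + 491.67.
(1.8·x + 491.67) - x = 486  ⇒  (0.8)·x = -5.67  ⇒  x = -7.0875°C.
In Fahrenheit: -7.0875 × 1.8 + 32 = 19.2°F.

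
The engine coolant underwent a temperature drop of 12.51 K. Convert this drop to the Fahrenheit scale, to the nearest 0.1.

22.5°F

For a temperature interval the offset drops out; only the factor 1.8 applies.
12.51 × 1.8 = 22.5.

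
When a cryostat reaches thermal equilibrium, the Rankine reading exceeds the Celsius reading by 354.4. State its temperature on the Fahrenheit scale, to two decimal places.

Let x be the Rankine reading; then the Celsius reading is 5/9·x - 273.15.
(5/9·x - 273.15) - x = -354.4  ⇒  (-4/9)·x = -81.25  ⇒  x = 182.8125°R.
In Celsius: (182.8125 - 491.67) × 5/9 = -171.5875°C.
In Fahrenheit: -171.5875 × 1.8 + 32 = -276.86°F.

-276.86°F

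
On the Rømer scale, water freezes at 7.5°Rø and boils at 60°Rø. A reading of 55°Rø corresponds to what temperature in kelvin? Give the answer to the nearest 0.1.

363.6 K

Linear interpolation between the fixed points: C = (55 - 7.5) × 100 / (60 - 7.5) = 90.4762°C.
Then 90.4762 + 273.15 = 363.6 K.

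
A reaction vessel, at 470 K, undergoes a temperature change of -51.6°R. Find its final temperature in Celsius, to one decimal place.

168.2°C

Initial temperature in Celsius: 470 - 273.15 = 196.8500°C.
The 51.6°R change is an interval, so only the factor 5/9 applies: -51.6 × 5/9 = -28.6667°C.
Final Celsius temperature: 196.8500 - 28.6667 = 168.1833°C.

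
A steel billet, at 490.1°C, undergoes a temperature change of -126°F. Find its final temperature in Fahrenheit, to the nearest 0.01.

The 126°F change is an interval, so only the factor 5/9 applies: -126 × 5/9 = -70.0000°C.
Final Celsius temperature: 490.1000 - 70.0000 = 420.1000°C.
In Fahrenheit: 420.1000 × 1.8 + 32 = 788.18°F.

788.18°F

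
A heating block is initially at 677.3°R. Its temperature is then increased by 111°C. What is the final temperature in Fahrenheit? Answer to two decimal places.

Initial temperature in Celsius: (677.3 - 491.67) × 5/9 = 103.1278°C.
Final Celsius temperature: 103.1278 + 111.0000 = 214.1278°C.
In Fahrenheit: 214.1278 × 1.8 + 32 = 417.43°F.

417.43°F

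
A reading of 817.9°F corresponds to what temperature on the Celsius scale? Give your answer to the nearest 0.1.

In Celsius: (817.9 - 32) × 5/9 = 436.6111°C.

436.6°C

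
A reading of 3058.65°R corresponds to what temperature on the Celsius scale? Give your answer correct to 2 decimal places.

1426.10°C

In Celsius: (3058.65 - 491.67) × 5/9 = 1426.1000°C.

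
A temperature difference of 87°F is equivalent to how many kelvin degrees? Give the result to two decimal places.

48.33 K

An interval of 1°F corresponds to 5/9 K.
87 × 5/9 = 48.33.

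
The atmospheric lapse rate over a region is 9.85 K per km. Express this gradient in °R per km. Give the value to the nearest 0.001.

17.730 °R/km

The quantity depends on a temperature interval, so only the ratio of degree sizes applies; the offset between the scales is irrelevant.
A change of 1 K is a change of 1.8°R, so 9.85 × 1.8 = 17.730.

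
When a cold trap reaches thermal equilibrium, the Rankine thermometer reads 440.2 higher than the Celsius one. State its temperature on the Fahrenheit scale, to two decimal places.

-83.81°F

Let x be the Celsius reading; then the Rankine reading is 1.8·x + 491.67.
(1.8·x + 491.67) - x = 440.2  ⇒  (0.8)·x = -51.47  ⇒  x = -64.3375°C.
In Fahrenheit: -64.3375 × 1.8 + 32 = -83.81°F.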